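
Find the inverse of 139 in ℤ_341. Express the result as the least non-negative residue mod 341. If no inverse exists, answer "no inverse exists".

Run Euclid on (341, 139):
341 = 2×139 + 63
139 = 2×63 + 13
63 = 4×13 + 11
13 = 1×11 + 2
11 = 5×2 + 1
2 = 2×1 + 0
The gcd is 1. Working backward:
1 = 11 − 5·2
1 = −5·13 + 6·11
1 = 6·63 − 29·13
1 = −29·139 + 64·63
1 = 64·341 − 157·139
Thus 139·(-157) ≡ 1 (mod 341); reducing, -157 mod 341 = 184.

184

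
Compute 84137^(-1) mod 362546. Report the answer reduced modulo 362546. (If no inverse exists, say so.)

242799

Apply the Euclidean algorithm to 362546 and 84137:
362546 = 4×84137 + 25998
84137 = 3×25998 + 6143
25998 = 4×6143 + 1426
6143 = 4×1426 + 439
1426 = 3×439 + 109
439 = 4×109 + 3
109 = 36×3 + 1
3 = 3×1 + 0
gcd = 1, so the inverse exists. Back-substitute:
1 = 109 − 36·3
1 = −36·439 + 145·109
1 = 145·1426 − 471·439
1 = −471·6143 + 2029·1426
1 = 2029·25998 − 8587·6143
1 = −8587·84137 + 27790·25998
1 = 27790·362546 − 119747·84137
So 84137·(-119747) ≡ 1 (mod 362546), and -119747 ≡ 242799 (mod 362546).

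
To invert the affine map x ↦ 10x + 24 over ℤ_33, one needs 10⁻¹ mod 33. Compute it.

10

Extended Euclidean algorithm:
33 = 3×10 + 3
10 = 3×3 + 1
3 = 3×1 + 0
Since gcd(10, 33) = 1, back-substitute to write 1 as a combination:
1 = 10 − 3·3
1 = −3·33 + 10·10
So 10·10 ≡ 1 (mod 33).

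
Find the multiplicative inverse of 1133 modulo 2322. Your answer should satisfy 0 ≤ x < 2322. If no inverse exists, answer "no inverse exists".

Extended Euclidean algorithm:
2322 = 2×1133 + 56
1133 = 20×56 + 13
56 = 4×13 + 4
13 = 3×4 + 1
4 = 4×1 + 0
The gcd is 1. Working backward:
1 = 13 − 3·4
1 = −3·56 + 13·13
1 = 13·1133 − 263·56
1 = −263·2322 + 539·1133
So 1133·539 ≡ 1 (mod 2322).

539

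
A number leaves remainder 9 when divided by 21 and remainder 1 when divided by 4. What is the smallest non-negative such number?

Write x = 9 + 21·k. Then 21·k ≡ 1 − 9 ≡ 0 (mod 4).
Need 21⁻¹ mod 4. Extended Euclid on (4, 1):
4 = 4×1 + 0
21⁻¹ ≡ 1 (mod 4), so k ≡ 1·0 ≡ 0 (mod 4).
x = 9 + 21·0 = 9.

9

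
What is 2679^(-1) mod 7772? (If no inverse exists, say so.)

Extended Euclidean algorithm:
7772 = 2·2679 + 2414
2679 = 1·2414 + 265
2414 = 9·265 + 29
265 = 9·29 + 4
29 = 7·4 + 1
4 = 4·1 + 0
Since gcd(2679, 7772) = 1, back-substitute to write 1 as a combination:
1 = 29 − 7·4
1 = −7·265 + 64·29
1 = 64·2414 − 583·265
1 = −583·2679 + 647·2414
1 = 647·7772 − 1877·2679
Hence 2679⁻¹ ≡ -1877 ≡ 5895 (mod 7772).

5895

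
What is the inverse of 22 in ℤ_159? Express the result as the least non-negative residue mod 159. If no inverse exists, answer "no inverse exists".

94

gcd(159, 22) by repeated division:
159 = 7*22 + 5
22 = 4*5 + 2
5 = 2*2 + 1
2 = 2*1 + 0
Since gcd(22, 159) = 1, back-substitute to write 1 as a combination:
1 = 5 − 2·2
1 = −2·22 + 9·5
1 = 9·159 − 65·22
Hence 22⁻¹ ≡ -65 ≡ 94 (mod 159).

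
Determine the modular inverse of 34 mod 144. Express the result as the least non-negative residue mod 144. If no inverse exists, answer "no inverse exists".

no inverse exists

Euclidean algorithm on 144, 34:
144 = 4×34 + 8
34 = 4×8 + 2
8 = 4×2 + 0
gcd(34, 144) = 2 ≠ 1, so 34 has no multiplicative inverse modulo 144.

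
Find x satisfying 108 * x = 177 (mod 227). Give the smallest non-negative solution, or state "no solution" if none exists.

First find gcd(108, 227):
227 = 2×108 + 11
108 = 9×11 + 9
11 = 1×9 + 2
9 = 4×2 + 1
2 = 2×1 + 0
gcd = 1, so a unique solution mod 227 exists.
Back-substitute for the Bézout coefficients:
1 = 9 − 4·2
1 = −4·11 + 5·9
1 = 5·108 − 49·11
1 = −49·227 + 103·108
So 108·(103) ≡ 1 (mod 227), giving 108⁻¹ ≡ 103.
x ≡ 108⁻¹·177 ≡ 103·177 ≡ 71 (mod 227).

71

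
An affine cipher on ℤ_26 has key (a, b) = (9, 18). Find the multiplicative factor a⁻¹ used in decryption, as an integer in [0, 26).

Extended Euclidean algorithm:
26 = 2*9 + 8
9 = 1*8 + 1
8 = 8*1 + 0
Since gcd(9, 26) = 1, back-substitute to write 1 as a combination:
1 = 9 − 8
1 = −26 + 3·9
So 9·3 ≡ 1 (mod 26).

3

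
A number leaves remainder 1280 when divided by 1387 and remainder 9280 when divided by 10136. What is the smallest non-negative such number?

9466168

Write x = 1280 + 1387·k. Then 1387·k ≡ 9280 − 1280 ≡ 8000 (mod 10136).
Need 1387⁻¹ mod 10136. Extended Euclid on (10136, 1387):
10136 = 7*1387 + 427
1387 = 3*427 + 106
427 = 4*106 + 3
106 = 35*3 + 1
3 = 3*1 + 0
Back-substitute:
1 = 106 − 35·3
1 = −35·427 + 141·106
1 = 141·1387 − 458·427
1 = −458·10136 + 3347·1387
1387⁻¹ ≡ 3347 (mod 10136), so k ≡ 3347·8000 ≡ 6824 (mod 10136).
x = 1280 + 1387·6824 = 9466168.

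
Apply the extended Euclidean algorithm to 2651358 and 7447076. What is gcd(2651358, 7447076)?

Repeated division:
7447076 = 2·2651358 + 2144360
2651358 = 1·2144360 + 506998
2144360 = 4·506998 + 116368
506998 = 4·116368 + 41526
116368 = 2·41526 + 33316
41526 = 1·33316 + 8210
33316 = 4·8210 + 476
8210 = 17·476 + 118
476 = 4·118 + 4
118 = 29·4 + 2
4 = 2·2 + 0
gcd(2651358, 7447076) = 2.
Express as a combination:
2 = 118 − 29·4
2 = −29·476 + 117·118
2 = 117·8210 − 2018·476
2 = −2018·33316 + 8189·8210
2 = 8189·41526 − 10207·33316
2 = −10207·116368 + 28603·41526
2 = 28603·506998 − 124619·116368
2 = −124619·2144360 + 527079·506998
2 = 527079·2651358 − 651698·2144360
2 = −651698·7447076 + 1830475·2651358
So 2 = (-651698)·7447076 + (1830475)·2651358.

2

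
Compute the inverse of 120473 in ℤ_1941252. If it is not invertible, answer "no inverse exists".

555677

Run Euclid on (1941252, 120473):
1941252 = 16*120473 + 13684
120473 = 8*13684 + 11001
13684 = 1*11001 + 2683
11001 = 4*2683 + 269
2683 = 9*269 + 262
269 = 1*262 + 7
262 = 37*7 + 3
7 = 2*3 + 1
3 = 3*1 + 0
Since gcd(120473, 1941252) = 1, back-substitute to write 1 as a combination:
1 = 7 − 2·3
1 = −2·262 + 75·7
1 = 75·269 − 77·262
1 = −77·2683 + 768·269
1 = 768·11001 − 3149·2683
1 = −3149·13684 + 3917·11001
1 = 3917·120473 − 34485·13684
1 = −34485·1941252 + 555677·120473
So 120473·555677 ≡ 1 (mod 1941252).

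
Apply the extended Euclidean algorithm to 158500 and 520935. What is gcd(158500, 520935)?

5

Apply Euclid's algorithm to 520935 and 158500:
520935 = 3*158500 + 45435
158500 = 3*45435 + 22195
45435 = 2*22195 + 1045
22195 = 21*1045 + 250
1045 = 4*250 + 45
250 = 5*45 + 25
45 = 1*25 + 20
25 = 1*20 + 5
20 = 4*5 + 0
gcd(158500, 520935) = 5.
Express as a combination:
5 = 25 − 20
5 = −45 + 2·25
5 = 2·250 − 11·45
5 = −11·1045 + 46·250
5 = 46·22195 − 977·1045
5 = −977·45435 + 2000·22195
5 = 2000·158500 − 6977·45435
5 = −6977·520935 + 22931·158500
So 5 = (-6977)·520935 + (22931)·158500.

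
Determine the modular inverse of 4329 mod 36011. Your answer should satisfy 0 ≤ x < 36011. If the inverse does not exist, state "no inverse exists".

Apply the Euclidean algorithm to 36011 and 4329:
36011 = 8×4329 + 1379
4329 = 3×1379 + 192
1379 = 7×192 + 35
192 = 5×35 + 17
35 = 2×17 + 1
17 = 17×1 + 0
The gcd is 1. Working backward:
1 = 35 − 2·17
1 = −2·192 + 11·35
1 = 11·1379 − 79·192
1 = −79·4329 + 248·1379
1 = 248·36011 − 2063·4329
Hence 4329⁻¹ ≡ -2063 ≡ 33948 (mod 36011).

33948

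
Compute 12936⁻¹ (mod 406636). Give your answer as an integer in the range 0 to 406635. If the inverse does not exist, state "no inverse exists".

Compute gcd(12936, 406636):
406636 = 31·12936 + 5620
12936 = 2·5620 + 1696
5620 = 3·1696 + 532
1696 = 3·532 + 100
532 = 5·100 + 32
100 = 3·32 + 4
32 = 8·4 + 0
Since gcd = 4 > 1, 12936 is not a unit mod 406636.

no inverse exists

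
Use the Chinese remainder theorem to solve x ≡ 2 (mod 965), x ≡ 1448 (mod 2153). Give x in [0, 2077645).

Write x = 2 + 965·k. Then 965·k ≡ 1448 − 2 ≡ 1446 (mod 2153).
Need 965⁻¹ mod 2153. Extended Euclid on (2153, 965):
2153 = 2*965 + 223
965 = 4*223 + 73
223 = 3*73 + 4
73 = 18*4 + 1
4 = 4*1 + 0
Back-substitute:
1 = 73 − 18·4
1 = −18·223 + 55·73
1 = 55·965 − 238·223
1 = −238·2153 + 531·965
965⁻¹ ≡ 531 (mod 2153), so k ≡ 531·1446 ≡ 1358 (mod 2153).
x = 2 + 965·1358 = 1310472.

1310472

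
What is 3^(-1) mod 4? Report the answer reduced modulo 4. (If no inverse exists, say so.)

Run Euclid on (4, 3):
4 = 1·3 + 1
3 = 3·1 + 0
gcd = 1, so the inverse exists. Back-substitute:
1 = 4 − 3
Hence 3⁻¹ ≡ -1 ≡ 3 (mod 4).

3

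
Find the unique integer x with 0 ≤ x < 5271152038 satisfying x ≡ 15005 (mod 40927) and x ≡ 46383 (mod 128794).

3716268459

Write x = 15005 + 40927·k. Then 40927·k ≡ 46383 − 15005 ≡ 31378 (mod 128794).
Need 40927⁻¹ mod 128794. Extended Euclid on (128794, 40927):
128794 = 3·40927 + 6013
40927 = 6·6013 + 4849
6013 = 1·4849 + 1164
4849 = 4·1164 + 193
1164 = 6·193 + 6
193 = 32·6 + 1
6 = 6·1 + 0
Back-substitute:
1 = 193 − 32·6
1 = −32·1164 + 193·193
1 = 193·4849 − 804·1164
1 = −804·6013 + 997·4849
1 = 997·40927 − 6786·6013
1 = −6786·128794 + 21355·40927
40927⁻¹ ≡ 21355 (mod 128794), so k ≡ 21355·31378 ≡ 90802 (mod 128794).
x = 15005 + 40927·90802 = 3716268459.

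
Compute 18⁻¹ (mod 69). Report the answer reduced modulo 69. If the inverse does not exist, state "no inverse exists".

Compute gcd(18, 69):
69 = 3*18 + 15
18 = 1*15 + 3
15 = 5*3 + 0
The gcd is 3, not 1, hence no inverse exists.

no inverse exists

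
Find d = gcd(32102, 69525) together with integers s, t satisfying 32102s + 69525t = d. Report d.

1

Apply Euclid's algorithm to 69525 and 32102:
69525 = 2*32102 + 5321
32102 = 6*5321 + 176
5321 = 30*176 + 41
176 = 4*41 + 12
41 = 3*12 + 5
12 = 2*5 + 2
5 = 2*2 + 1
2 = 2*1 + 0
gcd(32102, 69525) = 1.
Back-substituting:
1 = 5 − 2·2
1 = −2·12 + 5·5
1 = 5·41 − 17·12
1 = −17·176 + 73·41
1 = 73·5321 − 2207·176
1 = −2207·32102 + 13315·5321
1 = 13315·69525 − 28837·32102
So 1 = (13315)·69525 + (-28837)·32102.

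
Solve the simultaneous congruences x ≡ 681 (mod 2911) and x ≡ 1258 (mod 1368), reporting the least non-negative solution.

2536162

Write x = 681 + 2911·k. Then 2911·k ≡ 1258 − 681 ≡ 577 (mod 1368).
Need 2911⁻¹ mod 1368. Extended Euclid on (1368, 175):
1368 = 7·175 + 143
175 = 1·143 + 32
143 = 4·32 + 15
32 = 2·15 + 2
15 = 7·2 + 1
2 = 2·1 + 0
Back-substitute:
1 = 15 − 7·2
1 = −7·32 + 15·15
1 = 15·143 − 67·32
1 = −67·175 + 82·143
1 = 82·1368 − 641·175
2911⁻¹ ≡ 727 (mod 1368), so k ≡ 727·577 ≡ 871 (mod 1368).
x = 681 + 2911·871 = 2536162.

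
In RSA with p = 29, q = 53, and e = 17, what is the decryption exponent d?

257

φ(n) = (p−1)(q−1) = 28·52 = 1456.
Need d with 17·d ≡ 1 (mod 1456). Apply the extended Euclidean algorithm:
1456 = 85·17 + 11
17 = 1·11 + 6
11 = 1·6 + 5
6 = 1·5 + 1
5 = 5·1 + 0
Back-substitute:
1 = 6 − 5
1 = −11 + 2·6
1 = 2·17 − 3·11
1 = −3·1456 + 257·17
So 17·257 ≡ 1 (mod 1456), hence d = 257.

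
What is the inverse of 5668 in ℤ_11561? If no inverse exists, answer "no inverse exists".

8067

Run Euclid on (11561, 5668):
11561 = 2·5668 + 225
5668 = 25·225 + 43
225 = 5·43 + 10
43 = 4·10 + 3
10 = 3·3 + 1
3 = 3·1 + 0
The gcd is 1. Working backward:
1 = 10 − 3·3
1 = −3·43 + 13·10
1 = 13·225 − 68·43
1 = −68·5668 + 1713·225
1 = 1713·11561 − 3494·5668
So 5668·(-3494) ≡ 1 (mod 11561), and -3494 ≡ 8067 (mod 11561).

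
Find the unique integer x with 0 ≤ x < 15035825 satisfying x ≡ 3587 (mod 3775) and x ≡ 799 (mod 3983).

343337

Write x = 3587 + 3775·k. Then 3775·k ≡ 799 − 3587 ≡ 1195 (mod 3983).
Need 3775⁻¹ mod 3983. Extended Euclid on (3983, 3775):
3983 = 1×3775 + 208
3775 = 18×208 + 31
208 = 6×31 + 22
31 = 1×22 + 9
22 = 2×9 + 4
9 = 2×4 + 1
4 = 4×1 + 0
Back-substitute:
1 = 9 − 2·4
1 = −2·22 + 5·9
1 = 5·31 − 7·22
1 = −7·208 + 47·31
1 = 47·3775 − 853·208
1 = −853·3983 + 900·3775
3775⁻¹ ≡ 900 (mod 3983), so k ≡ 900·1195 ≡ 90 (mod 3983).
x = 3587 + 3775·90 = 343337.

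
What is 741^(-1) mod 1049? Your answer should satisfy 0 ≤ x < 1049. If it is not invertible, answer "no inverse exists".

Extended Euclidean algorithm:
1049 = 1*741 + 308
741 = 2*308 + 125
308 = 2*125 + 58
125 = 2*58 + 9
58 = 6*9 + 4
9 = 2*4 + 1
4 = 4*1 + 0
Since gcd(741, 1049) = 1, back-substitute to write 1 as a combination:
1 = 9 − 2·4
1 = −2·58 + 13·9
1 = 13·125 − 28·58
1 = −28·308 + 69·125
1 = 69·741 − 166·308
1 = −166·1049 + 235·741
So 741·235 ≡ 1 (mod 1049).

235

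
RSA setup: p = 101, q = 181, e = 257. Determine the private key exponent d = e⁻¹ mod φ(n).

5393

φ(n) = (p−1)(q−1) = 100·180 = 18000.
Need d with 257·d ≡ 1 (mod 18000). Apply the extended Euclidean algorithm:
18000 = 70·257 + 10
257 = 25·10 + 7
10 = 1·7 + 3
7 = 2·3 + 1
3 = 3·1 + 0
Back-substitute:
1 = 7 − 2·3
1 = −2·10 + 3·7
1 = 3·257 − 77·10
1 = −77·18000 + 5393·257
So 257·5393 ≡ 1 (mod 18000), hence d = 5393.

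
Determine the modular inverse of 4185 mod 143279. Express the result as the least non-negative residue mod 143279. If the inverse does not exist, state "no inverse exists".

gcd(143279, 4185) by repeated division:
143279 = 34·4185 + 989
4185 = 4·989 + 229
989 = 4·229 + 73
229 = 3·73 + 10
73 = 7·10 + 3
10 = 3·3 + 1
3 = 3·1 + 0
The gcd is 1. Working backward:
1 = 10 − 3·3
1 = −3·73 + 22·10
1 = 22·229 − 69·73
1 = −69·989 + 298·229
1 = 298·4185 − 1261·989
1 = −1261·143279 + 43172·4185
So 4185·43172 ≡ 1 (mod 143279).

43172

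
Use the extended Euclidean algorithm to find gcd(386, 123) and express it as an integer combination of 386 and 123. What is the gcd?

1

Apply Euclid's algorithm to 386 and 123:
386 = 3×123 + 17
123 = 7×17 + 4
17 = 4×4 + 1
4 = 4×1 + 0
gcd(386, 123) = 1.
Back-substituting:
1 = 17 − 4·4
1 = −4·123 + 29·17
1 = 29·386 − 91·123
So 1 = (29)·386 + (-91)·123.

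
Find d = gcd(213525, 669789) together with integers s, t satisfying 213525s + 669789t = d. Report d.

9

Euclidean algorithm:
669789 = 3*213525 + 29214
213525 = 7*29214 + 9027
29214 = 3*9027 + 2133
9027 = 4*2133 + 495
2133 = 4*495 + 153
495 = 3*153 + 36
153 = 4*36 + 9
36 = 4*9 + 0
gcd(213525, 669789) = 9.
Back-substituting:
9 = 153 − 4·36
9 = −4·495 + 13·153
9 = 13·2133 − 56·495
9 = −56·9027 + 237·2133
9 = 237·29214 − 767·9027
9 = −767·213525 + 5606·29214
9 = 5606·669789 − 17585·213525
So 9 = (5606)·669789 + (-17585)·213525.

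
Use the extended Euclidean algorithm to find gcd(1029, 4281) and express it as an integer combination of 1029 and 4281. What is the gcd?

3

Repeated division:
4281 = 4·1029 + 165
1029 = 6·165 + 39
165 = 4·39 + 9
39 = 4·9 + 3
9 = 3·3 + 0
gcd(1029, 4281) = 3.
Back-substituting:
3 = 39 − 4·9
3 = −4·165 + 17·39
3 = 17·1029 − 106·165
3 = −106·4281 + 441·1029
So 3 = (-106)·4281 + (441)·1029.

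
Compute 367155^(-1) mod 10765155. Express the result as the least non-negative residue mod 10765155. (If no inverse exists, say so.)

no inverse exists

Euclidean algorithm on 10765155, 367155:
10765155 = 29·367155 + 117660
367155 = 3·117660 + 14175
117660 = 8·14175 + 4260
14175 = 3·4260 + 1395
4260 = 3·1395 + 75
1395 = 18·75 + 45
75 = 1·45 + 30
45 = 1·30 + 15
30 = 2·15 + 0
The gcd is 15, not 1, hence no inverse exists.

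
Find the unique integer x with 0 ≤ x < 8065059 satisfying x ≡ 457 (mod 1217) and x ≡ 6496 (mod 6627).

6732901

Write x = 457 + 1217·k. Then 1217·k ≡ 6496 − 457 ≡ 6039 (mod 6627).
Need 1217⁻¹ mod 6627. Extended Euclid on (6627, 1217):
6627 = 5*1217 + 542
1217 = 2*542 + 133
542 = 4*133 + 10
133 = 13*10 + 3
10 = 3*3 + 1
3 = 3*1 + 0
Back-substitute:
1 = 10 − 3·3
1 = −3·133 + 40·10
1 = 40·542 − 163·133
1 = −163·1217 + 366·542
1 = 366·6627 − 1993·1217
1217⁻¹ ≡ 4634 (mod 6627), so k ≡ 4634·6039 ≡ 5532 (mod 6627).
x = 457 + 1217·5532 = 6732901.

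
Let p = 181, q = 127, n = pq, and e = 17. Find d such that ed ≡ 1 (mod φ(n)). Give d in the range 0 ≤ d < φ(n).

φ(n) = (p−1)(q−1) = 180·126 = 22680.
Need d with 17·d ≡ 1 (mod 22680). Apply the extended Euclidean algorithm:
22680 = 1334·17 + 2
17 = 8·2 + 1
2 = 2·1 + 0
Back-substitute:
1 = 17 − 8·2
1 = −8·22680 + 10673·17
So 17·10673 ≡ 1 (mod 22680), hence d = 10673.

10673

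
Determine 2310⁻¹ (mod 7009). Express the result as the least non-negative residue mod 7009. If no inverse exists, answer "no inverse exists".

2218

Extended Euclidean algorithm:
7009 = 3·2310 + 79
2310 = 29·79 + 19
79 = 4·19 + 3
19 = 6·3 + 1
3 = 3·1 + 0
The gcd is 1. Working backward:
1 = 19 − 6·3
1 = −6·79 + 25·19
1 = 25·2310 − 731·79
1 = −731·7009 + 2218·2310
So 2310·2218 ≡ 1 (mod 7009).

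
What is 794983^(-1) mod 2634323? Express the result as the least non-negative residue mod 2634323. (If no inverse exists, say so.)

2260039

Extended Euclidean algorithm:
2634323 = 3×794983 + 249374
794983 = 3×249374 + 46861
249374 = 5×46861 + 15069
46861 = 3×15069 + 1654
15069 = 9×1654 + 183
1654 = 9×183 + 7
183 = 26×7 + 1
7 = 7×1 + 0
gcd = 1, so the inverse exists. Back-substitute:
1 = 183 − 26·7
1 = −26·1654 + 235·183
1 = 235·15069 − 2141·1654
1 = −2141·46861 + 6658·15069
1 = 6658·249374 − 35431·46861
1 = −35431·794983 + 112951·249374
1 = 112951·2634323 − 374284·794983
Hence 794983⁻¹ ≡ -374284 ≡ 2260039 (mod 2634323).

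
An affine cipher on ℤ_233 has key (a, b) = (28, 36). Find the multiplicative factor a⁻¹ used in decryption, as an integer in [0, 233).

Extended Euclidean algorithm:
233 = 8*28 + 9
28 = 3*9 + 1
9 = 9*1 + 0
gcd = 1, so the inverse exists. Back-substitute:
1 = 28 − 3·9
1 = −3·233 + 25·28
So 28·25 ≡ 1 (mod 233).

25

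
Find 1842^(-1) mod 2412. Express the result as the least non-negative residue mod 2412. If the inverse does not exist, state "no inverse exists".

no inverse exists

Compute gcd(1842, 2412):
2412 = 1*1842 + 570
1842 = 3*570 + 132
570 = 4*132 + 42
132 = 3*42 + 6
42 = 7*6 + 0
gcd(1842, 2412) = 6 ≠ 1, so 1842 has no multiplicative inverse modulo 2412.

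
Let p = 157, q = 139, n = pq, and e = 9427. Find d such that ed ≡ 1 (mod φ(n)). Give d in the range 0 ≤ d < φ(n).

φ(n) = (p−1)(q−1) = 156·138 = 21528.
Need d with 9427·d ≡ 1 (mod 21528). Apply the extended Euclidean algorithm:
21528 = 2×9427 + 2674
9427 = 3×2674 + 1405
2674 = 1×1405 + 1269
1405 = 1×1269 + 136
1269 = 9×136 + 45
136 = 3×45 + 1
45 = 45×1 + 0
Back-substitute:
1 = 136 − 3·45
1 = −3·1269 + 28·136
1 = 28·1405 − 31·1269
1 = −31·2674 + 59·1405
1 = 59·9427 − 208·2674
1 = −208·21528 + 475·9427
So 9427·475 ≡ 1 (mod 21528), hence d = 475.

475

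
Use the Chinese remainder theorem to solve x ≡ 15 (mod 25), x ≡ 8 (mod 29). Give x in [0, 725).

Write x = 15 + 25·k. Then 25·k ≡ 8 − 15 ≡ 22 (mod 29).
Need 25⁻¹ mod 29. Extended Euclid on (29, 25):
29 = 1×25 + 4
25 = 6×4 + 1
4 = 4×1 + 0
Back-substitute:
1 = 25 − 6·4
1 = −6·29 + 7·25
25⁻¹ ≡ 7 (mod 29), so k ≡ 7·22 ≡ 9 (mod 29).
x = 15 + 25·9 = 240.

240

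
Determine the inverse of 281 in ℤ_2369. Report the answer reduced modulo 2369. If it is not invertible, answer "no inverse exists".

1762

gcd(2369, 281) by repeated division:
2369 = 8*281 + 121
281 = 2*121 + 39
121 = 3*39 + 4
39 = 9*4 + 3
4 = 1*3 + 1
3 = 3*1 + 0
gcd = 1, so the inverse exists. Back-substitute:
1 = 4 − 3
1 = −39 + 10·4
1 = 10·121 − 31·39
1 = −31·281 + 72·121
1 = 72·2369 − 607·281
So 281·(-607) ≡ 1 (mod 2369), and -607 ≡ 1762 (mod 2369).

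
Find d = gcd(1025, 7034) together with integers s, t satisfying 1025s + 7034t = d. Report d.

1

Repeated division:
7034 = 6×1025 + 884
1025 = 1×884 + 141
884 = 6×141 + 38
141 = 3×38 + 27
38 = 1×27 + 11
27 = 2×11 + 5
11 = 2×5 + 1
5 = 5×1 + 0
gcd(1025, 7034) = 1.
Working backward:
1 = 11 − 2·5
1 = −2·27 + 5·11
1 = 5·38 − 7·27
1 = −7·141 + 26·38
1 = 26·884 − 163·141
1 = −163·1025 + 189·884
1 = 189·7034 − 1297·1025
So 1 = (189)·7034 + (-1297)·1025.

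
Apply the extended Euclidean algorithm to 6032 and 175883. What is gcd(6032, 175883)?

1

Repeated division:
175883 = 29×6032 + 955
6032 = 6×955 + 302
955 = 3×302 + 49
302 = 6×49 + 8
49 = 6×8 + 1
8 = 8×1 + 0
gcd(6032, 175883) = 1.
Working backward:
1 = 49 − 6·8
1 = −6·302 + 37·49
1 = 37·955 − 117·302
1 = −117·6032 + 739·955
1 = 739·175883 − 21548·6032
So 1 = (739)·175883 + (-21548)·6032.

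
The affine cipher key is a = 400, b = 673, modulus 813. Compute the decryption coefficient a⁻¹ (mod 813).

250

Run Euclid on (813, 400):
813 = 2·400 + 13
400 = 30·13 + 10
13 = 1·10 + 3
10 = 3·3 + 1
3 = 3·1 + 0
Since gcd(400, 813) = 1, back-substitute to write 1 as a combination:
1 = 10 − 3·3
1 = −3·13 + 4·10
1 = 4·400 − 123·13
1 = −123·813 + 250·400
So 400·250 ≡ 1 (mod 813).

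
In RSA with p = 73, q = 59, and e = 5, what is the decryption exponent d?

3341

φ(n) = (p−1)(q−1) = 72·58 = 4176.
Need d with 5·d ≡ 1 (mod 4176). Apply the extended Euclidean algorithm:
4176 = 835*5 + 1
5 = 5*1 + 0
Back-substitute:
1 = 4176 − 835·5
So 5·(-835) ≡ 1 (mod 4176), hence d ≡ -835 ≡ 3341 (mod 4176).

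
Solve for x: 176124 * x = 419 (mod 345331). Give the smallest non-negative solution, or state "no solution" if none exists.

224313

First find gcd(176124, 345331):
345331 = 1·176124 + 169207
176124 = 1·169207 + 6917
169207 = 24·6917 + 3199
6917 = 2·3199 + 519
3199 = 6·519 + 85
519 = 6·85 + 9
85 = 9·9 + 4
9 = 2·4 + 1
4 = 4·1 + 0
gcd = 1, so a unique solution mod 345331 exists.
Back-substitute for the Bézout coefficients:
1 = 9 − 2·4
1 = −2·85 + 19·9
1 = 19·519 − 116·85
1 = −116·3199 + 715·519
1 = 715·6917 − 1546·3199
1 = −1546·169207 + 37819·6917
1 = 37819·176124 − 39365·169207
1 = −39365·345331 + 77184·176124
So 176124·(77184) ≡ 1 (mod 345331), giving 176124⁻¹ ≡ 77184.
x ≡ 176124⁻¹·419 ≡ 77184·419 ≡ 224313 (mod 345331).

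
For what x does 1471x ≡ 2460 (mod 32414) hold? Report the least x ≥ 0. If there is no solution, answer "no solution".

3946

First find gcd(1471, 32414):
32414 = 22×1471 + 52
1471 = 28×52 + 15
52 = 3×15 + 7
15 = 2×7 + 1
7 = 7×1 + 0
gcd = 1, so a unique solution mod 32414 exists.
Back-substitute for the Bézout coefficients:
1 = 15 − 2·7
1 = −2·52 + 7·15
1 = 7·1471 − 198·52
1 = −198·32414 + 4363·1471
So 1471·(4363) ≡ 1 (mod 32414), giving 1471⁻¹ ≡ 4363.
x ≡ 1471⁻¹·2460 ≡ 4363·2460 ≡ 3946 (mod 32414).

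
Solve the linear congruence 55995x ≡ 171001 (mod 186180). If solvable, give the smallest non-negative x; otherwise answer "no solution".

no solution

gcd(55995, 186180):
186180 = 3×55995 + 18195
55995 = 3×18195 + 1410
18195 = 12×1410 + 1275
1410 = 1×1275 + 135
1275 = 9×135 + 60
135 = 2×60 + 15
60 = 4×15 + 0
gcd = 15, but 15 ∤ 171001, so the congruence has no solution.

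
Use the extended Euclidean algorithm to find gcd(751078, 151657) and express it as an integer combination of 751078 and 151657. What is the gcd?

Repeated division:
751078 = 4×151657 + 144450
151657 = 1×144450 + 7207
144450 = 20×7207 + 310
7207 = 23×310 + 77
310 = 4×77 + 2
77 = 38×2 + 1
2 = 2×1 + 0
gcd(751078, 151657) = 1.
Express as a combination:
1 = 77 − 38·2
1 = −38·310 + 153·77
1 = 153·7207 − 3557·310
1 = −3557·144450 + 71293·7207
1 = 71293·151657 − 74850·144450
1 = −74850·751078 + 370693·151657
So 1 = (-74850)·751078 + (370693)·151657.

1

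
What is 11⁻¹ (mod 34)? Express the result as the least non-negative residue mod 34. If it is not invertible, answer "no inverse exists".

31

Run Euclid on (34, 11):
34 = 3×11 + 1
11 = 11×1 + 0
Since gcd(11, 34) = 1, back-substitute to write 1 as a combination:
1 = 34 − 3·11
Thus 11·(-3) ≡ 1 (mod 34); reducing, -3 mod 34 = 31.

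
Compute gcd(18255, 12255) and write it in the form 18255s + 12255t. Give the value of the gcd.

15

Apply Euclid's algorithm to 18255 and 12255:
18255 = 1×12255 + 6000
12255 = 2×6000 + 255
6000 = 23×255 + 135
255 = 1×135 + 120
135 = 1×120 + 15
120 = 8×15 + 0
gcd(18255, 12255) = 15.
Express as a combination:
15 = 135 − 120
15 = −255 + 2·135
15 = 2·6000 − 47·255
15 = −47·12255 + 96·6000
15 = 96·18255 − 143·12255
So 15 = (96)·18255 + (-143)·12255.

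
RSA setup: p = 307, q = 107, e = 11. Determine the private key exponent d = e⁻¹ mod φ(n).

11795

φ(n) = (p−1)(q−1) = 306·106 = 32436.
Need d with 11·d ≡ 1 (mod 32436). Apply the extended Euclidean algorithm:
32436 = 2948×11 + 8
11 = 1×8 + 3
8 = 2×3 + 2
3 = 1×2 + 1
2 = 2×1 + 0
Back-substitute:
1 = 3 − 2
1 = −8 + 3·3
1 = 3·11 − 4·8
1 = −4·32436 + 11795·11
So 11·11795 ≡ 1 (mod 32436), hence d = 11795.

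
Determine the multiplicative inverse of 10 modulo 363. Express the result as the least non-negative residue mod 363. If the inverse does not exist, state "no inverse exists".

109

Apply the Euclidean algorithm to 363 and 10:
363 = 36×10 + 3
10 = 3×3 + 1
3 = 3×1 + 0
Since gcd(10, 363) = 1, back-substitute to write 1 as a combination:
1 = 10 − 3·3
1 = −3·363 + 109·10
So 10·109 ≡ 1 (mod 363).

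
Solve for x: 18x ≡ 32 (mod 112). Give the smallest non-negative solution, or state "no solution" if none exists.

8

First find gcd(18, 112):
112 = 6·18 + 4
18 = 4·4 + 2
4 = 2·2 + 0
gcd = 2 and 2 | 32, so solutions exist. Divide through by 2: 9x ≡ 16 (mod 56).
Now find 9⁻¹ mod 56:
56 = 6×9 + 2
9 = 4×2 + 1
2 = 2×1 + 0
Back-substitute:
1 = 9 − 4·2
1 = −4·56 + 25·9
So 9⁻¹ ≡ 25 (mod 56).
Then x ≡ 25·16 ≡ 8 (mod 56); the smallest non-negative solution is x = 8.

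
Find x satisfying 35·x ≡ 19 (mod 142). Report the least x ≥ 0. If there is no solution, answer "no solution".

33

First find gcd(35, 142):
142 = 4·35 + 2
35 = 17·2 + 1
2 = 2·1 + 0
gcd = 1, so a unique solution mod 142 exists.
Back-substitute for the Bézout coefficients:
1 = 35 − 17·2
1 = −17·142 + 69·35
So 35·(69) ≡ 1 (mod 142), giving 35⁻¹ ≡ 69.
x ≡ 35⁻¹·19 ≡ 69·19 ≡ 33 (mod 142).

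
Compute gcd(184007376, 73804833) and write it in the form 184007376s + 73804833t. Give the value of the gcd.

Euclidean algorithm:
184007376 = 2×73804833 + 36397710
73804833 = 2×36397710 + 1009413
36397710 = 36×1009413 + 58842
1009413 = 17×58842 + 9099
58842 = 6×9099 + 4248
9099 = 2×4248 + 603
4248 = 7×603 + 27
603 = 22×27 + 9
27 = 3×9 + 0
gcd(184007376, 73804833) = 9.
Express as a combination:
9 = 603 − 22·27
9 = −22·4248 + 155·603
9 = 155·9099 − 332·4248
9 = −332·58842 + 2147·9099
9 = 2147·1009413 − 36831·58842
9 = −36831·36397710 + 1328063·1009413
9 = 1328063·73804833 − 2692957·36397710
9 = −2692957·184007376 + 6713977·73804833
So 9 = (-2692957)·184007376 + (6713977)·73804833.

9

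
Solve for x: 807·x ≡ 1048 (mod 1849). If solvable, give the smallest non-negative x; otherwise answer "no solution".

652

First find gcd(807, 1849):
1849 = 2×807 + 235
807 = 3×235 + 102
235 = 2×102 + 31
102 = 3×31 + 9
31 = 3×9 + 4
9 = 2×4 + 1
4 = 4×1 + 0
gcd = 1, so a unique solution mod 1849 exists.
Back-substitute for the Bézout coefficients:
1 = 9 − 2·4
1 = −2·31 + 7·9
1 = 7·102 − 23·31
1 = −23·235 + 53·102
1 = 53·807 − 182·235
1 = −182·1849 + 417·807
So 807·(417) ≡ 1 (mod 1849), giving 807⁻¹ ≡ 417.
x ≡ 807⁻¹·1048 ≡ 417·1048 ≡ 652 (mod 1849).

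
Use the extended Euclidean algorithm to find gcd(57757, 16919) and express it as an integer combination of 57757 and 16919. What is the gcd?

Apply Euclid's algorithm to 57757 and 16919:
57757 = 3*16919 + 7000
16919 = 2*7000 + 2919
7000 = 2*2919 + 1162
2919 = 2*1162 + 595
1162 = 1*595 + 567
595 = 1*567 + 28
567 = 20*28 + 7
28 = 4*7 + 0
gcd(57757, 16919) = 7.
Express as a combination:
7 = 567 − 20·28
7 = −20·595 + 21·567
7 = 21·1162 − 41·595
7 = −41·2919 + 103·1162
7 = 103·7000 − 247·2919
7 = −247·16919 + 597·7000
7 = 597·57757 − 2038·16919
So 7 = (597)·57757 + (-2038)·16919.

7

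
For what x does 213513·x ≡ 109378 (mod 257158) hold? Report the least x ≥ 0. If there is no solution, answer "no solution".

225256

First find gcd(213513, 257158):
257158 = 1*213513 + 43645
213513 = 4*43645 + 38933
43645 = 1*38933 + 4712
38933 = 8*4712 + 1237
4712 = 3*1237 + 1001
1237 = 1*1001 + 236
1001 = 4*236 + 57
236 = 4*57 + 8
57 = 7*8 + 1
8 = 8*1 + 0
gcd = 1, so a unique solution mod 257158 exists.
Back-substitute for the Bézout coefficients:
1 = 57 − 7·8
1 = −7·236 + 29·57
1 = 29·1001 − 123·236
1 = −123·1237 + 152·1001
1 = 152·4712 − 579·1237
1 = −579·38933 + 4784·4712
1 = 4784·43645 − 5363·38933
1 = −5363·213513 + 26236·43645
1 = 26236·257158 − 31599·213513
So 213513·(-31599) ≡ 1 (mod 257158), giving 213513⁻¹ ≡ 225559.
x ≡ 213513⁻¹·109378 ≡ 225559·109378 ≡ 225256 (mod 257158).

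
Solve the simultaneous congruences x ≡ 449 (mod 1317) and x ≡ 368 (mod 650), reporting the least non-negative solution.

799868

Write x = 449 + 1317·k. Then 1317·k ≡ 368 − 449 ≡ 569 (mod 650).
Need 1317⁻¹ mod 650. Extended Euclid on (650, 17):
650 = 38*17 + 4
17 = 4*4 + 1
4 = 4*1 + 0
Back-substitute:
1 = 17 − 4·4
1 = −4·650 + 153·17
1317⁻¹ ≡ 153 (mod 650), so k ≡ 153·569 ≡ 607 (mod 650).
x = 449 + 1317·607 = 799868.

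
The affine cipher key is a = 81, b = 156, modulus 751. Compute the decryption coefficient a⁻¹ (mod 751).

Run Euclid on (751, 81):
751 = 9·81 + 22
81 = 3·22 + 15
22 = 1·15 + 7
15 = 2·7 + 1
7 = 7·1 + 0
gcd = 1, so the inverse exists. Back-substitute:
1 = 15 − 2·7
1 = −2·22 + 3·15
1 = 3·81 − 11·22
1 = −11·751 + 102·81
So 81·102 ≡ 1 (mod 751).

102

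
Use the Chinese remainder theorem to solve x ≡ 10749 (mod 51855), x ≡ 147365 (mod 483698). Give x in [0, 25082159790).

Write x = 10749 + 51855·k. Then 51855·k ≡ 147365 − 10749 ≡ 136616 (mod 483698).
Need 51855⁻¹ mod 483698. Extended Euclid on (483698, 51855):
483698 = 9×51855 + 17003
51855 = 3×17003 + 846
17003 = 20×846 + 83
846 = 10×83 + 16
83 = 5×16 + 3
16 = 5×3 + 1
3 = 3×1 + 0
Back-substitute:
1 = 16 − 5·3
1 = −5·83 + 26·16
1 = 26·846 − 265·83
1 = −265·17003 + 5326·846
1 = 5326·51855 − 16243·17003
1 = −16243·483698 + 151513·51855
51855⁻¹ ≡ 151513 (mod 483698), so k ≡ 151513·136616 ≡ 211494 (mod 483698).
x = 10749 + 51855·211494 = 10967032119.

10967032119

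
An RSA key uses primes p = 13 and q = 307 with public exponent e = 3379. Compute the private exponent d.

2707

φ(n) = (p−1)(q−1) = 12·306 = 3672.
Need d with 3379·d ≡ 1 (mod 3672). Apply the extended Euclidean algorithm:
3672 = 1·3379 + 293
3379 = 11·293 + 156
293 = 1·156 + 137
156 = 1·137 + 19
137 = 7·19 + 4
19 = 4·4 + 3
4 = 1·3 + 1
3 = 3·1 + 0
Back-substitute:
1 = 4 − 3
1 = −19 + 5·4
1 = 5·137 − 36·19
1 = −36·156 + 41·137
1 = 41·293 − 77·156
1 = −77·3379 + 888·293
1 = 888·3672 − 965·3379
So 3379·(-965) ≡ 1 (mod 3672), hence d ≡ -965 ≡ 2707 (mod 3672).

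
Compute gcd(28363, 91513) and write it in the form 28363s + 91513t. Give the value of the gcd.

1

Apply Euclid's algorithm to 91513 and 28363:
91513 = 3·28363 + 6424
28363 = 4·6424 + 2667
6424 = 2·2667 + 1090
2667 = 2·1090 + 487
1090 = 2·487 + 116
487 = 4·116 + 23
116 = 5·23 + 1
23 = 23·1 + 0
gcd(28363, 91513) = 1.
Working backward:
1 = 116 − 5·23
1 = −5·487 + 21·116
1 = 21·1090 − 47·487
1 = −47·2667 + 115·1090
1 = 115·6424 − 277·2667
1 = −277·28363 + 1223·6424
1 = 1223·91513 − 3946·28363
So 1 = (1223)·91513 + (-3946)·28363.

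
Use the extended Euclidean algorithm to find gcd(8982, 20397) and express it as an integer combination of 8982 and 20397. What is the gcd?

3

Repeated division:
20397 = 2·8982 + 2433
8982 = 3·2433 + 1683
2433 = 1·1683 + 750
1683 = 2·750 + 183
750 = 4·183 + 18
183 = 10·18 + 3
18 = 6·3 + 0
gcd(8982, 20397) = 3.
Working backward:
3 = 183 − 10·18
3 = −10·750 + 41·183
3 = 41·1683 − 92·750
3 = −92·2433 + 133·1683
3 = 133·8982 − 491·2433
3 = −491·20397 + 1115·8982
So 3 = (-491)·20397 + (1115)·8982.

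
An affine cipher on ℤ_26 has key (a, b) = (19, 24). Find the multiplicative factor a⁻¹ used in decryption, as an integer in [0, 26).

gcd(26, 19) by repeated division:
26 = 1*19 + 7
19 = 2*7 + 5
7 = 1*5 + 2
5 = 2*2 + 1
2 = 2*1 + 0
Since gcd(19, 26) = 1, back-substitute to write 1 as a combination:
1 = 5 − 2·2
1 = −2·7 + 3·5
1 = 3·19 − 8·7
1 = −8·26 + 11·19
So 19·11 ≡ 1 (mod 26).

11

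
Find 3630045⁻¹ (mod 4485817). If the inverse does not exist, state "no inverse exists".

1078272

gcd(4485817, 3630045) by repeated division:
4485817 = 1*3630045 + 855772
3630045 = 4*855772 + 206957
855772 = 4*206957 + 27944
206957 = 7*27944 + 11349
27944 = 2*11349 + 5246
11349 = 2*5246 + 857
5246 = 6*857 + 104
857 = 8*104 + 25
104 = 4*25 + 4
25 = 6*4 + 1
4 = 4*1 + 0
The gcd is 1. Working backward:
1 = 25 − 6·4
1 = −6·104 + 25·25
1 = 25·857 − 206·104
1 = −206·5246 + 1261·857
1 = 1261·11349 − 2728·5246
1 = −2728·27944 + 6717·11349
1 = 6717·206957 − 49747·27944
1 = −49747·855772 + 205705·206957
1 = 205705·3630045 − 872567·855772
1 = −872567·4485817 + 1078272·3630045
So 3630045·1078272 ≡ 1 (mod 4485817).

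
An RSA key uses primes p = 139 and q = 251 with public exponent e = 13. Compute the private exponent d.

φ(n) = (p−1)(q−1) = 138·250 = 34500.
Need d with 13·d ≡ 1 (mod 34500). Apply the extended Euclidean algorithm:
34500 = 2653×13 + 11
13 = 1×11 + 2
11 = 5×2 + 1
2 = 2×1 + 0
Back-substitute:
1 = 11 − 5·2
1 = −5·13 + 6·11
1 = 6·34500 − 15923·13
So 13·(-15923) ≡ 1 (mod 34500), hence d ≡ -15923 ≡ 18577 (mod 34500).

18577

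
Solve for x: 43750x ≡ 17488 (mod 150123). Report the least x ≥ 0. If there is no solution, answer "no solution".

First find gcd(43750, 150123):
150123 = 3*43750 + 18873
43750 = 2*18873 + 6004
18873 = 3*6004 + 861
6004 = 6*861 + 838
861 = 1*838 + 23
838 = 36*23 + 10
23 = 2*10 + 3
10 = 3*3 + 1
3 = 3*1 + 0
gcd = 1, so a unique solution mod 150123 exists.
Back-substitute for the Bézout coefficients:
1 = 10 − 3·3
1 = −3·23 + 7·10
1 = 7·838 − 255·23
1 = −255·861 + 262·838
1 = 262·6004 − 1827·861
1 = −1827·18873 + 5743·6004
1 = 5743·43750 − 13313·18873
1 = −13313·150123 + 45682·43750
So 43750·(45682) ≡ 1 (mod 150123), giving 43750⁻¹ ≡ 45682.
x ≡ 43750⁻¹·17488 ≡ 45682·17488 ≡ 82333 (mod 150123).

82333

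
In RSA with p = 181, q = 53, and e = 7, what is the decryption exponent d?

φ(n) = (p−1)(q−1) = 180·52 = 9360.
Need d with 7·d ≡ 1 (mod 9360). Apply the extended Euclidean algorithm:
9360 = 1337×7 + 1
7 = 7×1 + 0
Back-substitute:
1 = 9360 − 1337·7
So 7·(-1337) ≡ 1 (mod 9360), hence d ≡ -1337 ≡ 8023 (mod 9360).

8023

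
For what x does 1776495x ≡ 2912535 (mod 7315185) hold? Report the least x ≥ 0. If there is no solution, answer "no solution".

138412

First find gcd(1776495, 7315185):
7315185 = 4×1776495 + 209205
1776495 = 8×209205 + 102855
209205 = 2×102855 + 3495
102855 = 29×3495 + 1500
3495 = 2×1500 + 495
1500 = 3×495 + 15
495 = 33×15 + 0
gcd = 15 and 15 | 2912535, so solutions exist. Divide through by 15: 118433x ≡ 194169 (mod 487679).
Now find 118433⁻¹ mod 487679:
487679 = 4×118433 + 13947
118433 = 8×13947 + 6857
13947 = 2×6857 + 233
6857 = 29×233 + 100
233 = 2×100 + 33
100 = 3×33 + 1
33 = 33×1 + 0
Back-substitute:
1 = 100 − 3·33
1 = −3·233 + 7·100
1 = 7·6857 − 206·233
1 = −206·13947 + 419·6857
1 = 419·118433 − 3558·13947
1 = −3558·487679 + 14651·118433
So 118433⁻¹ ≡ 14651 (mod 487679).
Then x ≡ 14651·194169 ≡ 138412 (mod 487679); the smallest non-negative solution is x = 138412.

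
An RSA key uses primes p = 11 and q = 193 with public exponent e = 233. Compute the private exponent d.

857

φ(n) = (p−1)(q−1) = 10·192 = 1920.
Need d with 233·d ≡ 1 (mod 1920). Apply the extended Euclidean algorithm:
1920 = 8×233 + 56
233 = 4×56 + 9
56 = 6×9 + 2
9 = 4×2 + 1
2 = 2×1 + 0
Back-substitute:
1 = 9 − 4·2
1 = −4·56 + 25·9
1 = 25·233 − 104·56
1 = −104·1920 + 857·233
So 233·857 ≡ 1 (mod 1920), hence d = 857.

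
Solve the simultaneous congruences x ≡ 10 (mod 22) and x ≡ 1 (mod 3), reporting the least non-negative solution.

10

Write x = 10 + 22·k. Then 22·k ≡ 1 − 10 ≡ 0 (mod 3).
Need 22⁻¹ mod 3. Extended Euclid on (3, 1):
3 = 3*1 + 0
22⁻¹ ≡ 1 (mod 3), so k ≡ 1·0 ≡ 0 (mod 3).
x = 10 + 22·0 = 10.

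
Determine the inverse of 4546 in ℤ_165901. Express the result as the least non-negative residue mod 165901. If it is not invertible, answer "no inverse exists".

32589

Apply the Euclidean algorithm to 165901 and 4546:
165901 = 36×4546 + 2245
4546 = 2×2245 + 56
2245 = 40×56 + 5
56 = 11×5 + 1
5 = 5×1 + 0
gcd = 1, so the inverse exists. Back-substitute:
1 = 56 − 11·5
1 = −11·2245 + 441·56
1 = 441·4546 − 893·2245
1 = −893·165901 + 32589·4546
So 4546·32589 ≡ 1 (mod 165901).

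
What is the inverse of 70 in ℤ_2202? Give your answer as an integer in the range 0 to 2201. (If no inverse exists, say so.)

no inverse exists

Compute gcd(70, 2202):
2202 = 31×70 + 32
70 = 2×32 + 6
32 = 5×6 + 2
6 = 3×2 + 0
The gcd is 2, not 1, hence no inverse exists.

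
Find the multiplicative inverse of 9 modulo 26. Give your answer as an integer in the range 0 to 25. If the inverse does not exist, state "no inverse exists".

Extended Euclidean algorithm:
26 = 2×9 + 8
9 = 1×8 + 1
8 = 8×1 + 0
gcd = 1, so the inverse exists. Back-substitute:
1 = 9 − 8
1 = −26 + 3·9
So 9·3 ≡ 1 (mod 26).

3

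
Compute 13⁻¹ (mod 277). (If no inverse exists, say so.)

Extended Euclidean algorithm:
277 = 21·13 + 4
13 = 3·4 + 1
4 = 4·1 + 0
Since gcd(13, 277) = 1, back-substitute to write 1 as a combination:
1 = 13 − 3·4
1 = −3·277 + 64·13
So 13·64 ≡ 1 (mod 277).

64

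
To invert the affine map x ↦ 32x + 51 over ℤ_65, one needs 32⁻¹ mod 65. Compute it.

63

Run Euclid on (65, 32):
65 = 2*32 + 1
32 = 32*1 + 0
Since gcd(32, 65) = 1, back-substitute to write 1 as a combination:
1 = 65 − 2·32
So 32·(-2) ≡ 1 (mod 65), and -2 ≡ 63 (mod 65).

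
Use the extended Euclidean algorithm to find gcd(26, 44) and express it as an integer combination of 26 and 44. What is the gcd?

2

Apply Euclid's algorithm to 44 and 26:
44 = 1×26 + 18
26 = 1×18 + 8
18 = 2×8 + 2
8 = 4×2 + 0
gcd(26, 44) = 2.
Express as a combination:
2 = 18 − 2·8
2 = −2·26 + 3·18
2 = 3·44 − 5·26
So 2 = (3)·44 + (-5)·26.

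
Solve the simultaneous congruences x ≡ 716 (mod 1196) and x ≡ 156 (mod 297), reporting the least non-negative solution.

272208

Write x = 716 + 1196·k. Then 1196·k ≡ 156 − 716 ≡ 34 (mod 297).
Need 1196⁻¹ mod 297. Extended Euclid on (297, 8):
297 = 37·8 + 1
8 = 8·1 + 0
Back-substitute:
1 = 297 − 37·8
1196⁻¹ ≡ 260 (mod 297), so k ≡ 260·34 ≡ 227 (mod 297).
x = 716 + 1196·227 = 272208.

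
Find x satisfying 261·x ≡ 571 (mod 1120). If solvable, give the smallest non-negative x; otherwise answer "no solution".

First find gcd(261, 1120):
1120 = 4×261 + 76
261 = 3×76 + 33
76 = 2×33 + 10
33 = 3×10 + 3
10 = 3×3 + 1
3 = 3×1 + 0
gcd = 1, so a unique solution mod 1120 exists.
Back-substitute for the Bézout coefficients:
1 = 10 − 3·3
1 = −3·33 + 10·10
1 = 10·76 − 23·33
1 = −23·261 + 79·76
1 = 79·1120 − 339·261
So 261·(-339) ≡ 1 (mod 1120), giving 261⁻¹ ≡ 781.
x ≡ 261⁻¹·571 ≡ 781·571 ≡ 191 (mod 1120).

191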